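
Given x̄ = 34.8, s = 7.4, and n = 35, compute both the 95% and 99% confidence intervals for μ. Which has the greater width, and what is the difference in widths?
99% CI is wider by 1.74

df = 34
95% CI: t* = 2.032, (32.26, 37.34), width = 2 · t* · s/√n = 5.08
99% CI: t* = 2.728, (31.39, 38.21), width = 2 · t* · s/√n = 6.82

The 99% CI is wider by 6.82 - 5.08 = 1.74.
Higher confidence requires a wider interval.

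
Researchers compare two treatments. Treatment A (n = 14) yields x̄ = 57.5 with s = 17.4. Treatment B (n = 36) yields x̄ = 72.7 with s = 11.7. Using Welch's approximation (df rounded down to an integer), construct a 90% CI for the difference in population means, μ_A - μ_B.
(-23.97, -6.43)

Difference: x̄₁ - x̄₂ = -15.20
SE = √(s₁²/n₁ + s₂²/n₂) = √(17.4²/14 + 11.7²/36) = 5.0426
df = 17.77 → 17 (Welch–Satterthwaite, rounded down)
t* = 1.740

CI: -15.20 ± 1.740 · 5.0426 = -15.20 ± 8.77 = (-23.97, -6.43)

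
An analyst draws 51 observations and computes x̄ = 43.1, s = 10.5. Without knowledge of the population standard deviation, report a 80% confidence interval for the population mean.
(41.19, 45.01)

t-interval (σ unknown):
df = n - 1 = 50
t* = 1.299 for 80% confidence

Margin of error = t* · s/√n = 1.299 · 10.5/√51 = 1.91

CI: (41.19, 45.01)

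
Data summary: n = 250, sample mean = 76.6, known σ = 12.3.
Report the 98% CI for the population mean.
(74.79, 78.41)

z-interval (σ known):
z* = 2.326 for 98% confidence

Margin of error = z* · σ/√n = 2.326 · 12.3/√250 = 1.81

CI: (76.6 - 1.81, 76.6 + 1.81) = (74.79, 78.41)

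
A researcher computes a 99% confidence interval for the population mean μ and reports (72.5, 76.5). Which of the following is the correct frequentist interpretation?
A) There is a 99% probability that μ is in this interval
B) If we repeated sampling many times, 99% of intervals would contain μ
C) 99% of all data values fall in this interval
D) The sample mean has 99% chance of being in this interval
B

A) Wrong — μ is fixed; the randomness lives in the interval, not in μ.
B) Correct — this is the frequentist long-run coverage interpretation.
C) Wrong — a CI is about the parameter μ, not individual data values.
D) Wrong — x̄ is observed and sits in the interval by construction.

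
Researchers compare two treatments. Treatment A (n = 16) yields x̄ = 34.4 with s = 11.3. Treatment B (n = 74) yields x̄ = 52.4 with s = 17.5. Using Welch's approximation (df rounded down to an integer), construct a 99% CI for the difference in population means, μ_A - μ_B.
(-27.53, -8.47)

Difference: x̄₁ - x̄₂ = -18.00
SE = √(s₁²/n₁ + s₂²/n₂) = √(11.3²/16 + 17.5²/74) = 3.4813
df = 32.78 → 32 (Welch–Satterthwaite, rounded down)
t* = 2.738

CI: -18.00 ± 2.738 · 3.4813 = -18.00 ± 9.53 = (-27.53, -8.47)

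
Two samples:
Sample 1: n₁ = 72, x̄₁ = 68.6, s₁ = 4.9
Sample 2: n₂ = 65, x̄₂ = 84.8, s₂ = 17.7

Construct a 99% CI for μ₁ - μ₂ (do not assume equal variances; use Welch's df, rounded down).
(-22.21, -10.19)

Difference: x̄₁ - x̄₂ = -16.20
SE = √(s₁²/n₁ + s₂²/n₂) = √(4.9²/72 + 17.7²/65) = 2.2701
df = 72.85 → 72 (Welch–Satterthwaite, rounded down)
t* = 2.646

CI: -16.20 ± 2.646 · 2.2701 = -16.20 ± 6.01 = (-22.21, -10.19)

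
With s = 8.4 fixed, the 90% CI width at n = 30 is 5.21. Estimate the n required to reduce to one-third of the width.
n ≈ 270

CI width ∝ 1/√n
To reduce width by factor 3, need √n to grow by 3 → need 3² = 9 times as many samples.

Current: n = 30, width = 5.21
New: n = 270, width ≈ 1.69

Width reduced by factor of 5.21/1.69 = 3.08.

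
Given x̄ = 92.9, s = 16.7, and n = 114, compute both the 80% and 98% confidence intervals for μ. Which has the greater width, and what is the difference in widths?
98% CI is wider by 3.35

df = 113
80% CI: t* = 1.289, (90.88, 94.92), width = 2 · t* · s/√n = 4.03
98% CI: t* = 2.360, (89.21, 96.59), width = 2 · t* · s/√n = 7.38

The 98% CI is wider by 7.38 - 4.03 = 3.35.
Higher confidence requires a wider interval.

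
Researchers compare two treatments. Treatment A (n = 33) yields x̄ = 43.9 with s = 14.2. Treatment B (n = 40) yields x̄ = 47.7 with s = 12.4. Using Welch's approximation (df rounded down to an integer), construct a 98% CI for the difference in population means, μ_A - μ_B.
(-11.33, 3.73)

Difference: x̄₁ - x̄₂ = -3.80
SE = √(s₁²/n₁ + s₂²/n₂) = √(14.2²/33 + 12.4²/40) = 3.1550
df = 64.11 → 64 (Welch–Satterthwaite, rounded down)
t* = 2.386

CI: -3.80 ± 2.386 · 3.1550 = -3.80 ± 7.53 = (-11.33, 3.73)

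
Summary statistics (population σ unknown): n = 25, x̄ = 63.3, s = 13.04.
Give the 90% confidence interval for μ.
(58.84, 67.76)

t-interval (σ unknown):
df = n - 1 = 24
t* = 1.711 for 90% confidence

Margin of error = t* · s/√n = 1.711 · 13.04/√25 = 4.46

CI: (58.84, 67.76)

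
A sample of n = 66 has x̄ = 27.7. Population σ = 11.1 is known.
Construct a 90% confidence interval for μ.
(25.45, 29.95)

z-interval (σ known):
z* = 1.645 for 90% confidence

Margin of error = z* · σ/√n = 1.645 · 11.1/√66 = 2.25

CI: (27.7 - 2.25, 27.7 + 2.25) = (25.45, 29.95)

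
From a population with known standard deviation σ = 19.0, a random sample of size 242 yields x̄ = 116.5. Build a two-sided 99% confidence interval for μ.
(113.35, 119.65)

z-interval (σ known):
z* = 2.576 for 99% confidence

Margin of error = z* · σ/√n = 2.576 · 19.0/√242 = 3.15

CI: (116.5 - 3.15, 116.5 + 3.15) = (113.35, 119.65)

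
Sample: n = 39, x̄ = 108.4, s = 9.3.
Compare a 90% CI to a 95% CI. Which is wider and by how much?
95% CI is wider by 1.01

df = 38
90% CI: t* = 1.686, (105.89, 110.91), width = 2 · t* · s/√n = 5.02
95% CI: t* = 2.024, (105.39, 111.41), width = 2 · t* · s/√n = 6.03

The 95% CI is wider by 6.03 - 5.02 = 1.01.
Higher confidence requires a wider interval.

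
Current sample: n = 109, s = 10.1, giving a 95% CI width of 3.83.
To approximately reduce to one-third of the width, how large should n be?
n ≈ 981

CI width ∝ 1/√n
To reduce width by factor 3, need √n to grow by 3 → need 3² = 9 times as many samples.

Current: n = 109, width = 3.83
New: n = 981, width ≈ 1.27

Width reduced by factor of 3.83/1.27 = 3.02.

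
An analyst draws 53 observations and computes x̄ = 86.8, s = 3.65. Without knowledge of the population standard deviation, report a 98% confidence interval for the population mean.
(85.60, 88.00)

t-interval (σ unknown):
df = n - 1 = 52
t* = 2.400 for 98% confidence

Margin of error = t* · s/√n = 2.400 · 3.65/√53 = 1.20

CI: (85.60, 88.00)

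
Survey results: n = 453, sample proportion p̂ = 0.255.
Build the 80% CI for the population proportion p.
(0.229, 0.281)

Proportion CI:
SE = √(p̂(1-p̂)/n) = √(0.255 · 0.745 / 453) = 0.02048

z* = 1.282
Margin = z* · SE = 1.282 · 0.02048 = 0.0263

CI: 0.255 ± 0.0263 = (0.229, 0.281)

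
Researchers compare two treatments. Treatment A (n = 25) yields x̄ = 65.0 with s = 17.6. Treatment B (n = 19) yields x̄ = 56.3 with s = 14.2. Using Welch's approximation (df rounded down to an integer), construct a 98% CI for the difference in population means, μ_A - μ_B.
(-2.91, 20.31)

Difference: x̄₁ - x̄₂ = 8.70
SE = √(s₁²/n₁ + s₂²/n₂) = √(17.6²/25 + 14.2²/19) = 4.7961
df = 41.82 → 41 (Welch–Satterthwaite, rounded down)
t* = 2.421

CI: 8.70 ± 2.421 · 4.7961 = 8.70 ± 11.61 = (-2.91, 20.31)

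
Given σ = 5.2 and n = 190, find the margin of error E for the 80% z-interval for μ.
Margin of error = 0.48

Margin of error = z* · σ/√n
= 1.282 · 5.2/√190
= 1.282 · 5.2/13.7840
= 0.48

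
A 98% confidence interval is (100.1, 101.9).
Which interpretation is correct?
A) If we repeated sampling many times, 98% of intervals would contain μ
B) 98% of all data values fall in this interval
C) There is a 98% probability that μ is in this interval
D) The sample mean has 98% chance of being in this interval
A

A) Correct — this is the frequentist long-run coverage interpretation.
B) Wrong — a CI is about the parameter μ, not individual data values.
C) Wrong — μ is fixed; the randomness lives in the interval, not in μ.
D) Wrong — x̄ is observed and sits in the interval by construction.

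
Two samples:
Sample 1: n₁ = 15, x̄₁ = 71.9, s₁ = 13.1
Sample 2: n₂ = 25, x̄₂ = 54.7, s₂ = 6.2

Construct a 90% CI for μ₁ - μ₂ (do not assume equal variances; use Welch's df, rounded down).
(10.93, 23.47)

Difference: x̄₁ - x̄₂ = 17.20
SE = √(s₁²/n₁ + s₂²/n₂) = √(13.1²/15 + 6.2²/25) = 3.6025
df = 17.83 → 17 (Welch–Satterthwaite, rounded down)
t* = 1.740

CI: 17.20 ± 1.740 · 3.6025 = 17.20 ± 6.27 = (10.93, 23.47)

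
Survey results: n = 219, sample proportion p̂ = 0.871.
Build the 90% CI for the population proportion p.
(0.834, 0.908)

Proportion CI:
SE = √(p̂(1-p̂)/n) = √(0.871 · 0.129 / 219) = 0.02265

z* = 1.645
Margin = z* · SE = 1.645 · 0.02265 = 0.0373

CI: 0.871 ± 0.0373 = (0.834, 0.908)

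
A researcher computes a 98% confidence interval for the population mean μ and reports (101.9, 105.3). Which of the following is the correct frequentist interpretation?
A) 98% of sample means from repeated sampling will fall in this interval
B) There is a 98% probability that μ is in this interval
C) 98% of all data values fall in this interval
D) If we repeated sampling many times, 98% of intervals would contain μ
D

A) Wrong — coverage applies to intervals containing μ, not to future x̄ values.
B) Wrong — μ is fixed; the randomness lives in the interval, not in μ.
C) Wrong — a CI is about the parameter μ, not individual data values.
D) Correct — this is the frequentist long-run coverage interpretation.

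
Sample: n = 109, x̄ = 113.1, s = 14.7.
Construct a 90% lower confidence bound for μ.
μ ≥ 111.29

Lower bound (one-sided):
t* = 1.289 (one-sided for 90%)
Lower bound = x̄ - t* · s/√n = 113.1 - 1.289 · 14.7/√109 = 111.29

We are 90% confident that μ ≥ 111.29.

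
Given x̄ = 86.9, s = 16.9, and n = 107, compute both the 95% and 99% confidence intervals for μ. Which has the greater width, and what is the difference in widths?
99% CI is wider by 2.09

df = 106
95% CI: t* = 1.983, (83.66, 90.14), width = 2 · t* · s/√n = 6.48
99% CI: t* = 2.623, (82.61, 91.19), width = 2 · t* · s/√n = 8.57

The 99% CI is wider by 8.57 - 6.48 = 2.09.
Higher confidence requires a wider interval.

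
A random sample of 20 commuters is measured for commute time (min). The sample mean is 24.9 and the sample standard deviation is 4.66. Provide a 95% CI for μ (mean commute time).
(22.72, 27.08)

t-interval (σ unknown):
df = n - 1 = 19
t* = 2.093 for 95% confidence

Margin of error = t* · s/√n = 2.093 · 4.66/√20 = 2.18

CI: (22.72, 27.08)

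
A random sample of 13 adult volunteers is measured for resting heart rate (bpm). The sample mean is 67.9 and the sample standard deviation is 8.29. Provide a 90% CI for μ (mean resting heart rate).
(63.80, 72.00)

t-interval (σ unknown):
df = n - 1 = 12
t* = 1.782 for 90% confidence

Margin of error = t* · s/√n = 1.782 · 8.29/√13 = 4.10

CI: (63.80, 72.00)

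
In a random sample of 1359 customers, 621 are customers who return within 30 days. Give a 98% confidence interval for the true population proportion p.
(0.426, 0.488)

Proportion CI:
p̂ = 621/1359 = 0.45695
SE = √(p̂(1-p̂)/n) = √(0.45695 · 0.54305 / 1359) = 0.01351

z* = 2.326
Margin = z* · SE = 2.326 · 0.01351 = 0.0314

CI: 0.45695 ± 0.0314 = (0.426, 0.488)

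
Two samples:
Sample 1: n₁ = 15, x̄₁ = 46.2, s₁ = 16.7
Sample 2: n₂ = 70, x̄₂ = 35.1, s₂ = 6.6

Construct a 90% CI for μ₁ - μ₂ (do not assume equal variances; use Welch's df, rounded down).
(3.38, 18.82)

Difference: x̄₁ - x̄₂ = 11.10
SE = √(s₁²/n₁ + s₂²/n₂) = √(16.7²/15 + 6.6²/70) = 4.3835
df = 14.95 → 14 (Welch–Satterthwaite, rounded down)
t* = 1.761

CI: 11.10 ± 1.761 · 4.3835 = 11.10 ± 7.72 = (3.38, 18.82)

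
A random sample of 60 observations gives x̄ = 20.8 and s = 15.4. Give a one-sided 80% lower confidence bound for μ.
μ ≥ 19.11

Lower bound (one-sided):
t* = 0.848 (one-sided for 80%)
Lower bound = x̄ - t* · s/√n = 20.8 - 0.848 · 15.4/√60 = 19.11

We are 80% confident that μ ≥ 19.11.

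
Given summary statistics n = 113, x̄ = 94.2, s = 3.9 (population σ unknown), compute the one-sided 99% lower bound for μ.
μ ≥ 93.33

Lower bound (one-sided):
t* = 2.360 (one-sided for 99%)
Lower bound = x̄ - t* · s/√n = 94.2 - 2.360 · 3.9/√113 = 93.33

We are 99% confident that μ ≥ 93.33.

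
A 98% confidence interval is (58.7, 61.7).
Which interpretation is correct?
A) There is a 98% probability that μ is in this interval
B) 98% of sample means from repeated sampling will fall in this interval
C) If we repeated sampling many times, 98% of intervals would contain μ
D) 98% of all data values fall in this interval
C

A) Wrong — μ is fixed; the randomness lives in the interval, not in μ.
B) Wrong — coverage applies to intervals containing μ, not to future x̄ values.
C) Correct — this is the frequentist long-run coverage interpretation.
D) Wrong — a CI is about the parameter μ, not individual data values.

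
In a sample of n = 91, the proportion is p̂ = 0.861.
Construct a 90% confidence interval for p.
(0.801, 0.921)

Proportion CI:
SE = √(p̂(1-p̂)/n) = √(0.861 · 0.139 / 91) = 0.03627

z* = 1.645
Margin = z* · SE = 1.645 · 0.03627 = 0.0597

CI: 0.861 ± 0.0597 = (0.801, 0.921)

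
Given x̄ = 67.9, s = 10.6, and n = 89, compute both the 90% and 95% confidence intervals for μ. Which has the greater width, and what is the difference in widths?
95% CI is wider by 0.74

df = 88
90% CI: t* = 1.662, (66.03, 69.77), width = 2 · t* · s/√n = 3.73
95% CI: t* = 1.987, (65.67, 70.13), width = 2 · t* · s/√n = 4.47

The 95% CI is wider by 4.47 - 3.73 = 0.74.
Higher confidence requires a wider interval.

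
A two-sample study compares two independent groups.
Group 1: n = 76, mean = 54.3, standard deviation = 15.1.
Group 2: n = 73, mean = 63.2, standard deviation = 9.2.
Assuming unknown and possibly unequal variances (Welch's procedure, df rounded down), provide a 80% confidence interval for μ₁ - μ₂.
(-11.53, -6.27)

Difference: x̄₁ - x̄₂ = -8.90
SE = √(s₁²/n₁ + s₂²/n₂) = √(15.1²/76 + 9.2²/73) = 2.0395
df = 124.76 → 124 (Welch–Satterthwaite, rounded down)
t* = 1.288

CI: -8.90 ± 1.288 · 2.0395 = -8.90 ± 2.63 = (-11.53, -6.27)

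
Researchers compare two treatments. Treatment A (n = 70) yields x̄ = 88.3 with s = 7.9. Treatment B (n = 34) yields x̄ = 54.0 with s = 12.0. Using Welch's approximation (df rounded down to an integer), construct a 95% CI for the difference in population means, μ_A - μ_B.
(29.74, 38.86)

Difference: x̄₁ - x̄₂ = 34.30
SE = √(s₁²/n₁ + s₂²/n₂) = √(7.9²/70 + 12.0²/34) = 2.2643
df = 47.35 → 47 (Welch–Satterthwaite, rounded down)
t* = 2.012

CI: 34.30 ± 2.012 · 2.2643 = 34.30 ± 4.56 = (29.74, 38.86)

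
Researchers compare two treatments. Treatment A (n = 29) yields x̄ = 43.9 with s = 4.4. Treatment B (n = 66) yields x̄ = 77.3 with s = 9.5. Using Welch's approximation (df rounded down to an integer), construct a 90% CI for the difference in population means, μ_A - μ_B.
(-35.77, -31.03)

Difference: x̄₁ - x̄₂ = -33.40
SE = √(s₁²/n₁ + s₂²/n₂) = √(4.4²/29 + 9.5²/66) = 1.4265
df = 92.68 → 92 (Welch–Satterthwaite, rounded down)
t* = 1.662

CI: -33.40 ± 1.662 · 1.4265 = -33.40 ± 2.37 = (-35.77, -31.03)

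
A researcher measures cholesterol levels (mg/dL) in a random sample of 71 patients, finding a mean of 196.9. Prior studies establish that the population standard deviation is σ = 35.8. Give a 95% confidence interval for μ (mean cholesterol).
(188.57, 205.23)

z-interval (σ known):
z* = 1.960 for 95% confidence

Margin of error = z* · σ/√n = 1.960 · 35.8/√71 = 8.33

CI: (196.9 - 8.33, 196.9 + 8.33) = (188.57, 205.23)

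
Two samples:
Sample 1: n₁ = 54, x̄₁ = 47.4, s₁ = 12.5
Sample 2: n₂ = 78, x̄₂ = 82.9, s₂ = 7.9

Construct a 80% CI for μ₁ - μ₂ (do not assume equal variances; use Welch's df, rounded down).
(-37.98, -33.02)

Difference: x̄₁ - x̄₂ = -35.50
SE = √(s₁²/n₁ + s₂²/n₂) = √(12.5²/54 + 7.9²/78) = 1.9219
df = 82.05 → 82 (Welch–Satterthwaite, rounded down)
t* = 1.292

CI: -35.50 ± 1.292 · 1.9219 = -35.50 ± 2.48 = (-37.98, -33.02)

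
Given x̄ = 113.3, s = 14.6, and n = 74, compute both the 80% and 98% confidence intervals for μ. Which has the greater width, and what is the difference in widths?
98% CI is wider by 3.69

df = 73
80% CI: t* = 1.293, (111.11, 115.49), width = 2 · t* · s/√n = 4.39
98% CI: t* = 2.379, (109.26, 117.34), width = 2 · t* · s/√n = 8.08

The 98% CI is wider by 8.08 - 4.39 = 3.69.
Higher confidence requires a wider interval.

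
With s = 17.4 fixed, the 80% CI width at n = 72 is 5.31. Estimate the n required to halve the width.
n ≈ 288

CI width ∝ 1/√n
To reduce width by factor 2, need √n to grow by 2 → need 2² = 4 times as many samples.

Current: n = 72, width = 5.31
New: n = 288, width ≈ 2.64

Width reduced by factor of 5.31/2.64 = 2.01.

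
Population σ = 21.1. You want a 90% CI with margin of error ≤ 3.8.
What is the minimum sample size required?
n ≥ 84

For margin E ≤ 3.8:
n ≥ (z* · σ / E)²
n ≥ (1.645 · 21.1 / 3.8)²
n ≥ 83.43

Minimum n = 84 (rounding up)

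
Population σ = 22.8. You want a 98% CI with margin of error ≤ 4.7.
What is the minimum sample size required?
n ≥ 128

For margin E ≤ 4.7:
n ≥ (z* · σ / E)²
n ≥ (2.326 · 22.8 / 4.7)²
n ≥ 127.32

Minimum n = 128 (rounding up)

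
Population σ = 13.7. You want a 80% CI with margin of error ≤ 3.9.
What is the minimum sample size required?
n ≥ 21

For margin E ≤ 3.9:
n ≥ (z* · σ / E)²
n ≥ (1.282 · 13.7 / 3.9)²
n ≥ 20.28

Minimum n = 21 (rounding up)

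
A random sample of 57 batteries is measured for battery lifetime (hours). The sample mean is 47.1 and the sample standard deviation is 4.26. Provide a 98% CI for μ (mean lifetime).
(45.75, 48.45)

t-interval (σ unknown):
df = n - 1 = 56
t* = 2.395 for 98% confidence

Margin of error = t* · s/√n = 2.395 · 4.26/√57 = 1.35

CI: (45.75, 48.45)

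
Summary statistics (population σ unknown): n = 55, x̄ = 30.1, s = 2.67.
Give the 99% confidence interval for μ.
(29.14, 31.06)

t-interval (σ unknown):
df = n - 1 = 54
t* = 2.670 for 99% confidence

Margin of error = t* · s/√n = 2.670 · 2.67/√55 = 0.96

CI: (29.14, 31.06)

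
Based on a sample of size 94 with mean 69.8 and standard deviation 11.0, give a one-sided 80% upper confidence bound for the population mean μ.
μ ≤ 70.76

Upper bound (one-sided):
t* = 0.846 (one-sided for 80%)
Upper bound = x̄ + t* · s/√n = 69.8 + 0.846 · 11.0/√94 = 70.76

We are 80% confident that μ ≤ 70.76.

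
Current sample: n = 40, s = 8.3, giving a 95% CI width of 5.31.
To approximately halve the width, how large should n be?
n ≈ 160

CI width ∝ 1/√n
To reduce width by factor 2, need √n to grow by 2 → need 2² = 4 times as many samples.

Current: n = 40, width = 5.31
New: n = 160, width ≈ 2.59

Width reduced by factor of 5.31/2.59 = 2.05.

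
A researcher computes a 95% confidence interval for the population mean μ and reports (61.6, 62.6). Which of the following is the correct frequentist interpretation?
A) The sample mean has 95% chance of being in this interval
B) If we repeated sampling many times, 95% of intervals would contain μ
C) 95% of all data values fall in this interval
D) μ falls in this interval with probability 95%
B

A) Wrong — x̄ is observed and sits in the interval by construction.
B) Correct — this is the frequentist long-run coverage interpretation.
C) Wrong — a CI is about the parameter μ, not individual data values.
D) Wrong — μ is fixed; the randomness lives in the interval, not in μ.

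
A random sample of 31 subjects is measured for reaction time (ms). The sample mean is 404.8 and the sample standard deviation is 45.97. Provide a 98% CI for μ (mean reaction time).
(384.51, 425.09)

t-interval (σ unknown):
df = n - 1 = 30
t* = 2.457 for 98% confidence

Margin of error = t* · s/√n = 2.457 · 45.97/√31 = 20.29

CI: (384.51, 425.09)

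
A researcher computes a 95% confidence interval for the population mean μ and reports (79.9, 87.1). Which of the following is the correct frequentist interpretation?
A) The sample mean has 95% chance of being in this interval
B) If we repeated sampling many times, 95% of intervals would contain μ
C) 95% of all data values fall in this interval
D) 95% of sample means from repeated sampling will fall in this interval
B

A) Wrong — x̄ is observed and sits in the interval by construction.
B) Correct — this is the frequentist long-run coverage interpretation.
C) Wrong — a CI is about the parameter μ, not individual data values.
D) Wrong — coverage applies to intervals containing μ, not to future x̄ values.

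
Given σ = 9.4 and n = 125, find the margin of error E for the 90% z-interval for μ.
Margin of error = 1.38

Margin of error = z* · σ/√n
= 1.645 · 9.4/√125
= 1.645 · 9.4/11.1803
= 1.38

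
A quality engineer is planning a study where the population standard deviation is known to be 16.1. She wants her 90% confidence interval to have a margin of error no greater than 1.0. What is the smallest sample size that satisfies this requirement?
n ≥ 702

For margin E ≤ 1.0:
n ≥ (z* · σ / E)²
n ≥ (1.645 · 16.1 / 1.0)²
n ≥ 701.43

Minimum n = 702 (rounding up)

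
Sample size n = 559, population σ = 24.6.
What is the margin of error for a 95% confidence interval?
Margin of error = 2.04

Margin of error = z* · σ/√n
= 1.960 · 24.6/√559
= 1.960 · 24.6/23.6432
= 2.04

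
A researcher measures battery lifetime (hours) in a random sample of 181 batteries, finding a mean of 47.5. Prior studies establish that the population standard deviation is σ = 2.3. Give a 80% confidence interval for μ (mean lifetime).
(47.28, 47.72)

z-interval (σ known):
z* = 1.282 for 80% confidence

Margin of error = z* · σ/√n = 1.282 · 2.3/√181 = 0.22

CI: (47.5 - 0.22, 47.5 + 0.22) = (47.28, 47.72)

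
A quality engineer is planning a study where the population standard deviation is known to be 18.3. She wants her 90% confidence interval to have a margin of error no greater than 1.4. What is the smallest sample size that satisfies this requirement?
n ≥ 463

For margin E ≤ 1.4:
n ≥ (z* · σ / E)²
n ≥ (1.645 · 18.3 / 1.4)²
n ≥ 462.36

Minimum n = 463 (rounding up)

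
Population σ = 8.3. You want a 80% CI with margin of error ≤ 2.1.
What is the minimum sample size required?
n ≥ 26

For margin E ≤ 2.1:
n ≥ (z* · σ / E)²
n ≥ (1.282 · 8.3 / 2.1)²
n ≥ 25.67

Minimum n = 26 (rounding up)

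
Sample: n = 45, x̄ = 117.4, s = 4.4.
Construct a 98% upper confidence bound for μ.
μ ≤ 118.79

Upper bound (one-sided):
t* = 2.116 (one-sided for 98%)
Upper bound = x̄ + t* · s/√n = 117.4 + 2.116 · 4.4/√45 = 118.79

We are 98% confident that μ ≤ 118.79.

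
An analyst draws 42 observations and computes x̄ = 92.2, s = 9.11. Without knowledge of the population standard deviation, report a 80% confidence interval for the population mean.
(90.37, 94.03)

t-interval (σ unknown):
df = n - 1 = 41
t* = 1.303 for 80% confidence

Margin of error = t* · s/√n = 1.303 · 9.11/√42 = 1.83

CI: (90.37, 94.03)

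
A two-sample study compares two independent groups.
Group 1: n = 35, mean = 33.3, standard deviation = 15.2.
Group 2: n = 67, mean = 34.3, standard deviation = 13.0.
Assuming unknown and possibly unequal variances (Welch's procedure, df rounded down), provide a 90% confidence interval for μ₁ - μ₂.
(-6.05, 4.05)

Difference: x̄₁ - x̄₂ = -1.00
SE = √(s₁²/n₁ + s₂²/n₂) = √(15.2²/35 + 13.0²/67) = 3.0205
df = 60.40 → 60 (Welch–Satterthwaite, rounded down)
t* = 1.671

CI: -1.00 ± 1.671 · 3.0205 = -1.00 ± 5.05 = (-6.05, 4.05)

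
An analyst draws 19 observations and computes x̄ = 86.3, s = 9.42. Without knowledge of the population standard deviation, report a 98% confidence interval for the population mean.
(80.78, 91.82)

t-interval (σ unknown):
df = n - 1 = 18
t* = 2.552 for 98% confidence

Margin of error = t* · s/√n = 2.552 · 9.42/√19 = 5.52

CI: (80.78, 91.82)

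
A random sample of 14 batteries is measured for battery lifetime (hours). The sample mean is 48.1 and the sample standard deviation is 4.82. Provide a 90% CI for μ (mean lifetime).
(45.82, 50.38)

t-interval (σ unknown):
df = n - 1 = 13
t* = 1.771 for 90% confidence

Margin of error = t* · s/√n = 1.771 · 4.82/√14 = 2.28

CI: (45.82, 50.38)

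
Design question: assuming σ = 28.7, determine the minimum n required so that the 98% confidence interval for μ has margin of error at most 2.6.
n ≥ 660

For margin E ≤ 2.6:
n ≥ (z* · σ / E)²
n ≥ (2.326 · 28.7 / 2.6)²
n ≥ 659.23

Minimum n = 660 (rounding up)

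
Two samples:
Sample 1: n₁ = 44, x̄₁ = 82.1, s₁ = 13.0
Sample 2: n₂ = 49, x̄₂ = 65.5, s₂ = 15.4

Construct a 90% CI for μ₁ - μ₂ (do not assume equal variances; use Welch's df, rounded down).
(11.70, 21.50)

Difference: x̄₁ - x̄₂ = 16.60
SE = √(s₁²/n₁ + s₂²/n₂) = √(13.0²/44 + 15.4²/49) = 2.9463
df = 90.67 → 90 (Welch–Satterthwaite, rounded down)
t* = 1.662

CI: 16.60 ± 1.662 · 2.9463 = 16.60 ± 4.90 = (11.70, 21.50)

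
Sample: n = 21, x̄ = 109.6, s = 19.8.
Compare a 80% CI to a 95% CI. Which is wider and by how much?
95% CI is wider by 6.58

df = 20
80% CI: t* = 1.325, (103.88, 115.32), width = 2 · t* · s/√n = 11.45
95% CI: t* = 2.086, (100.59, 118.61), width = 2 · t* · s/√n = 18.03

The 95% CI is wider by 18.03 - 11.45 = 6.58.
Higher confidence requires a wider interval.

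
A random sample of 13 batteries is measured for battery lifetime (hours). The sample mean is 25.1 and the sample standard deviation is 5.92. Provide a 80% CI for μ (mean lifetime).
(22.87, 27.33)

t-interval (σ unknown):
df = n - 1 = 12
t* = 1.356 for 80% confidence

Margin of error = t* · s/√n = 1.356 · 5.92/√13 = 2.23

CI: (22.87, 27.33)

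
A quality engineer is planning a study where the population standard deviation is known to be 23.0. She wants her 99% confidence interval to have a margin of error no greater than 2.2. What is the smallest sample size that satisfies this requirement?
n ≥ 726

For margin E ≤ 2.2:
n ≥ (z* · σ / E)²
n ≥ (2.576 · 23.0 / 2.2)²
n ≥ 725.27

Minimum n = 726 (rounding up)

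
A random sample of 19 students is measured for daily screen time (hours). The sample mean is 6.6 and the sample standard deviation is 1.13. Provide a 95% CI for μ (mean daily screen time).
(6.06, 7.14)

t-interval (σ unknown):
df = n - 1 = 18
t* = 2.101 for 95% confidence

Margin of error = t* · s/√n = 2.101 · 1.13/√19 = 0.54

CI: (6.06, 7.14)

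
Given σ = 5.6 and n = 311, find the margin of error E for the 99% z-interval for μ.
Margin of error = 0.82

Margin of error = z* · σ/√n
= 2.576 · 5.6/√311
= 2.576 · 5.6/17.6352
= 0.82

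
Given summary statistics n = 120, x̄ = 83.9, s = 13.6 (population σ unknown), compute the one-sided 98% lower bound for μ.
μ ≥ 81.32

Lower bound (one-sided):
t* = 2.077 (one-sided for 98%)
Lower bound = x̄ - t* · s/√n = 83.9 - 2.077 · 13.6/√120 = 81.32

We are 98% confident that μ ≥ 81.32.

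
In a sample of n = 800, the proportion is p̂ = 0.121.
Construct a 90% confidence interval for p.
(0.102, 0.140)

Proportion CI:
SE = √(p̂(1-p̂)/n) = √(0.121 · 0.879 / 800) = 0.01153

z* = 1.645
Margin = z* · SE = 1.645 · 0.01153 = 0.0190

CI: 0.121 ± 0.0190 = (0.102, 0.140)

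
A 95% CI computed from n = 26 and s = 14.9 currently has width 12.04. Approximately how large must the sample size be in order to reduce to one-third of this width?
n ≈ 234

CI width ∝ 1/√n
To reduce width by factor 3, need √n to grow by 3 → need 3² = 9 times as many samples.

Current: n = 26, width = 12.04
New: n = 234, width ≈ 3.84

Width reduced by factor of 12.04/3.84 = 3.14.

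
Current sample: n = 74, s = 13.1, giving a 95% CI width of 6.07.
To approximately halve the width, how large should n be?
n ≈ 296

CI width ∝ 1/√n
To reduce width by factor 2, need √n to grow by 2 → need 2² = 4 times as many samples.

Current: n = 74, width = 6.07
New: n = 296, width ≈ 3.00

Width reduced by factor of 6.07/3.00 = 2.02.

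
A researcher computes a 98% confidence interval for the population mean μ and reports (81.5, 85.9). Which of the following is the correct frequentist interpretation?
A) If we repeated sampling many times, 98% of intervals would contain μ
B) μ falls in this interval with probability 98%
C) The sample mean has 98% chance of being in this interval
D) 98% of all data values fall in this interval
A

A) Correct — this is the frequentist long-run coverage interpretation.
B) Wrong — μ is fixed; the randomness lives in the interval, not in μ.
C) Wrong — x̄ is observed and sits in the interval by construction.
D) Wrong — a CI is about the parameter μ, not individual data values.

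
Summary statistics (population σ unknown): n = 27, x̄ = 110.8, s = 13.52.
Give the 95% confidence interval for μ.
(105.45, 116.15)

t-interval (σ unknown):
df = n - 1 = 26
t* = 2.056 for 95% confidence

Margin of error = t* · s/√n = 2.056 · 13.52/√27 = 5.35

CI: (105.45, 116.15)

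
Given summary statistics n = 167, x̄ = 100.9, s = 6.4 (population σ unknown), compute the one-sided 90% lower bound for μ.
μ ≥ 100.26

Lower bound (one-sided):
t* = 1.287 (one-sided for 90%)
Lower bound = x̄ - t* · s/√n = 100.9 - 1.287 · 6.4/√167 = 100.26

We are 90% confident that μ ≥ 100.26.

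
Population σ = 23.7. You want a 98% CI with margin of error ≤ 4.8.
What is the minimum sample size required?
n ≥ 132

For margin E ≤ 4.8:
n ≥ (z* · σ / E)²
n ≥ (2.326 · 23.7 / 4.8)²
n ≥ 131.90

Minimum n = 132 (rounding up)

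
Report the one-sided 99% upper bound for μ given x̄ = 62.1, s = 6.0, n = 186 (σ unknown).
μ ≤ 63.13

Upper bound (one-sided):
t* = 2.347 (one-sided for 99%)
Upper bound = x̄ + t* · s/√n = 62.1 + 2.347 · 6.0/√186 = 63.13

We are 99% confident that μ ≤ 63.13.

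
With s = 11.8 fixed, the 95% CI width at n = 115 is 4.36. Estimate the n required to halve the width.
n ≈ 460

CI width ∝ 1/√n
To reduce width by factor 2, need √n to grow by 2 → need 2² = 4 times as many samples.

Current: n = 115, width = 4.36
New: n = 460, width ≈ 2.16

Width reduced by factor of 4.36/2.16 = 2.02.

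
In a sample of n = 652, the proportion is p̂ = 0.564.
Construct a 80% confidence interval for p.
(0.539, 0.589)

Proportion CI:
SE = √(p̂(1-p̂)/n) = √(0.564 · 0.436 / 652) = 0.01942

z* = 1.282
Margin = z* · SE = 1.282 · 0.01942 = 0.0249

CI: 0.564 ± 0.0249 = (0.539, 0.589)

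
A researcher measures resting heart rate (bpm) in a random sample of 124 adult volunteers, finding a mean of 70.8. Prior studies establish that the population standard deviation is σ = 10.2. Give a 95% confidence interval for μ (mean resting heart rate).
(69.00, 72.60)

z-interval (σ known):
z* = 1.960 for 95% confidence

Margin of error = z* · σ/√n = 1.960 · 10.2/√124 = 1.80

CI: (70.8 - 1.80, 70.8 + 1.80) = (69.00, 72.60)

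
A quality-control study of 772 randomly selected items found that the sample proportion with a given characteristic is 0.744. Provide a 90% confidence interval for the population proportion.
(0.718, 0.770)

Proportion CI:
SE = √(p̂(1-p̂)/n) = √(0.744 · 0.256 / 772) = 0.01571

z* = 1.645
Margin = z* · SE = 1.645 · 0.01571 = 0.0258

CI: 0.744 ± 0.0258 = (0.718, 0.770)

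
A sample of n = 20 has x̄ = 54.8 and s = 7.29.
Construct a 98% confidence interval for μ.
(50.66, 58.94)

t-interval (σ unknown):
df = n - 1 = 19
t* = 2.539 for 98% confidence

Margin of error = t* · s/√n = 2.539 · 7.29/√20 = 4.14

CI: (50.66, 58.94)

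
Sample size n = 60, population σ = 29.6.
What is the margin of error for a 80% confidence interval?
Margin of error = 4.90

Margin of error = z* · σ/√n
= 1.282 · 29.6/√60
= 1.282 · 29.6/7.7460
= 4.90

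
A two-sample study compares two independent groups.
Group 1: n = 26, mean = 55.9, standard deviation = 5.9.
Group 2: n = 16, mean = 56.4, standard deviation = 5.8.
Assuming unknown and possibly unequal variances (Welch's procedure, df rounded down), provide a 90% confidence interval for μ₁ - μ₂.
(-3.64, 2.64)

Difference: x̄₁ - x̄₂ = -0.50
SE = √(s₁²/n₁ + s₂²/n₂) = √(5.9²/26 + 5.8²/16) = 1.8551
df = 32.32 → 32 (Welch–Satterthwaite, rounded down)
t* = 1.694

CI: -0.50 ± 1.694 · 1.8551 = -0.50 ± 3.14 = (-3.64, 2.64)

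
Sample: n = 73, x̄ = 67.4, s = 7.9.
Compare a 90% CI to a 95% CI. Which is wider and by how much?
95% CI is wider by 0.61

df = 72
90% CI: t* = 1.666, (65.86, 68.94), width = 2 · t* · s/√n = 3.08
95% CI: t* = 1.993, (65.56, 69.24), width = 2 · t* · s/√n = 3.69

The 95% CI is wider by 3.69 - 3.08 = 0.61.
Higher confidence requires a wider interval.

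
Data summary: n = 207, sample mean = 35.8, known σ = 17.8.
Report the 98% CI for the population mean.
(32.92, 38.68)

z-interval (σ known):
z* = 2.326 for 98% confidence

Margin of error = z* · σ/√n = 2.326 · 17.8/√207 = 2.88

CI: (35.8 - 2.88, 35.8 + 2.88) = (32.92, 38.68)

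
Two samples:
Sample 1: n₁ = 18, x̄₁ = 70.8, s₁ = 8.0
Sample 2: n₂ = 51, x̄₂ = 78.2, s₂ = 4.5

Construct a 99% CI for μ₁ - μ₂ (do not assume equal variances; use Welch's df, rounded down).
(-13.06, -1.74)

Difference: x̄₁ - x̄₂ = -7.40
SE = √(s₁²/n₁ + s₂²/n₂) = √(8.0²/18 + 4.5²/51) = 1.9881
df = 20.92 → 20 (Welch–Satterthwaite, rounded down)
t* = 2.845

CI: -7.40 ± 2.845 · 1.9881 = -7.40 ± 5.66 = (-13.06, -1.74)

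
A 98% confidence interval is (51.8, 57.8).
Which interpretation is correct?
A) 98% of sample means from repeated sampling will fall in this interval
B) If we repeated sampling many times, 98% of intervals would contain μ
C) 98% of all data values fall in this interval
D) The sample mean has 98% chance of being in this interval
B

A) Wrong — coverage applies to intervals containing μ, not to future x̄ values.
B) Correct — this is the frequentist long-run coverage interpretation.
C) Wrong — a CI is about the parameter μ, not individual data values.
D) Wrong — x̄ is observed and sits in the interval by construction.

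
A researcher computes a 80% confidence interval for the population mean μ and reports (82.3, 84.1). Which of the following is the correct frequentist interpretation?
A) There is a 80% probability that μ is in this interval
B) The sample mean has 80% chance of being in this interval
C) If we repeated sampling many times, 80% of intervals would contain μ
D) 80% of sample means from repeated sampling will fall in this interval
C

A) Wrong — μ is fixed; the randomness lives in the interval, not in μ.
B) Wrong — x̄ is observed and sits in the interval by construction.
C) Correct — this is the frequentist long-run coverage interpretation.
D) Wrong — coverage applies to intervals containing μ, not to future x̄ values.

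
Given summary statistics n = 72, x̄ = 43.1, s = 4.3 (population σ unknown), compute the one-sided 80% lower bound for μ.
μ ≥ 42.67

Lower bound (one-sided):
t* = 0.847 (one-sided for 80%)
Lower bound = x̄ - t* · s/√n = 43.1 - 0.847 · 4.3/√72 = 42.67

We are 80% confident that μ ≥ 42.67.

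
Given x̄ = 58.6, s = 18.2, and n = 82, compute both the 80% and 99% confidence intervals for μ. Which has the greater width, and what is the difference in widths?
99% CI is wider by 5.41

df = 81
80% CI: t* = 1.292, (56.00, 61.20), width = 2 · t* · s/√n = 5.19
99% CI: t* = 2.638, (53.30, 63.90), width = 2 · t* · s/√n = 10.60

The 99% CI is wider by 10.60 - 5.19 = 5.41.
Higher confidence requires a wider interval.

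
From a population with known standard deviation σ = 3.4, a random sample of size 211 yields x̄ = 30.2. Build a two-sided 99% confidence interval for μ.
(29.60, 30.80)

z-interval (σ known):
z* = 2.576 for 99% confidence

Margin of error = z* · σ/√n = 2.576 · 3.4/√211 = 0.60

CI: (30.2 - 0.60, 30.2 + 0.60) = (29.60, 30.80)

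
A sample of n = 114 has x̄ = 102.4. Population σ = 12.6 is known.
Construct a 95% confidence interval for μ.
(100.09, 104.71)

z-interval (σ known):
z* = 1.960 for 95% confidence

Margin of error = z* · σ/√n = 1.960 · 12.6/√114 = 2.31

CI: (102.4 - 2.31, 102.4 + 2.31) = (100.09, 104.71)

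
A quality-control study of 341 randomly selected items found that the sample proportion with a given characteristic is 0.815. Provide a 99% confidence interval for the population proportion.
(0.761, 0.869)

Proportion CI:
SE = √(p̂(1-p̂)/n) = √(0.815 · 0.185 / 341) = 0.02103

z* = 2.576
Margin = z* · SE = 2.576 · 0.02103 = 0.0542

CI: 0.815 ± 0.0542 = (0.761, 0.869)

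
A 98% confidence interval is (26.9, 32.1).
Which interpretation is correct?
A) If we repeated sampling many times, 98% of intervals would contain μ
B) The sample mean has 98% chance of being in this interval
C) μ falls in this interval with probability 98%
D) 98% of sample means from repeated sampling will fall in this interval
A

A) Correct — this is the frequentist long-run coverage interpretation.
B) Wrong — x̄ is observed and sits in the interval by construction.
C) Wrong — μ is fixed; the randomness lives in the interval, not in μ.
D) Wrong — coverage applies to intervals containing μ, not to future x̄ values.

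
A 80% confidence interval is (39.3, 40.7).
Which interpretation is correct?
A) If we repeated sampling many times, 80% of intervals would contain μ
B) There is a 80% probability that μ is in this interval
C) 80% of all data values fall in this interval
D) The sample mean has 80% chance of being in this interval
A

A) Correct — this is the frequentist long-run coverage interpretation.
B) Wrong — μ is fixed; the randomness lives in the interval, not in μ.
C) Wrong — a CI is about the parameter μ, not individual data values.
D) Wrong — x̄ is observed and sits in the interval by construction.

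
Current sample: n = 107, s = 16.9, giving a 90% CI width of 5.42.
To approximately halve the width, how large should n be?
n ≈ 428

CI width ∝ 1/√n
To reduce width by factor 2, need √n to grow by 2 → need 2² = 4 times as many samples.

Current: n = 107, width = 5.42
New: n = 428, width ≈ 2.69

Width reduced by factor of 5.42/2.69 = 2.01.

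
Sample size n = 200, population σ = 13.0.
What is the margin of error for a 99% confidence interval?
Margin of error = 2.37

Margin of error = z* · σ/√n
= 2.576 · 13.0/√200
= 2.576 · 13.0/14.1421
= 2.37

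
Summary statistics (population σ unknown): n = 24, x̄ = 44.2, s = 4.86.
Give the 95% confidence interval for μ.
(42.15, 46.25)

t-interval (σ unknown):
df = n - 1 = 23
t* = 2.069 for 95% confidence

Margin of error = t* · s/√n = 2.069 · 4.86/√24 = 2.05

CI: (42.15, 46.25)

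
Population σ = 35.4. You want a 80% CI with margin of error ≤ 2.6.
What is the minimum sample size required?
n ≥ 305

For margin E ≤ 2.6:
n ≥ (z* · σ / E)²
n ≥ (1.282 · 35.4 / 2.6)²
n ≥ 304.67

Minimum n = 305 (rounding up)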